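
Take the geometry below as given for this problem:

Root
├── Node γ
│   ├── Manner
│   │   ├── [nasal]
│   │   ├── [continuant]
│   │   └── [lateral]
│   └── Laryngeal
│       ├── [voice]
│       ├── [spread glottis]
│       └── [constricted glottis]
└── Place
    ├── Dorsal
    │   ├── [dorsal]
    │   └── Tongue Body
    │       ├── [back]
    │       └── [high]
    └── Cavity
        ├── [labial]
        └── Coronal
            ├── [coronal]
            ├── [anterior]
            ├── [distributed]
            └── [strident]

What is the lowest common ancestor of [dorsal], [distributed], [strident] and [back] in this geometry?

[dorsal]: Root / Place / Dorsal / [dorsal].
[distributed]: Root / Place / Cavity / Coronal / [distributed].
[strident]: Root / Place / Cavity / Coronal / [strident].
[back]: Root / Place / Dorsal / Tongue Body / [back].
The lowest node appearing on every path is Place; each proper daughter of Place fails to dominate at least one of the listed features.

Place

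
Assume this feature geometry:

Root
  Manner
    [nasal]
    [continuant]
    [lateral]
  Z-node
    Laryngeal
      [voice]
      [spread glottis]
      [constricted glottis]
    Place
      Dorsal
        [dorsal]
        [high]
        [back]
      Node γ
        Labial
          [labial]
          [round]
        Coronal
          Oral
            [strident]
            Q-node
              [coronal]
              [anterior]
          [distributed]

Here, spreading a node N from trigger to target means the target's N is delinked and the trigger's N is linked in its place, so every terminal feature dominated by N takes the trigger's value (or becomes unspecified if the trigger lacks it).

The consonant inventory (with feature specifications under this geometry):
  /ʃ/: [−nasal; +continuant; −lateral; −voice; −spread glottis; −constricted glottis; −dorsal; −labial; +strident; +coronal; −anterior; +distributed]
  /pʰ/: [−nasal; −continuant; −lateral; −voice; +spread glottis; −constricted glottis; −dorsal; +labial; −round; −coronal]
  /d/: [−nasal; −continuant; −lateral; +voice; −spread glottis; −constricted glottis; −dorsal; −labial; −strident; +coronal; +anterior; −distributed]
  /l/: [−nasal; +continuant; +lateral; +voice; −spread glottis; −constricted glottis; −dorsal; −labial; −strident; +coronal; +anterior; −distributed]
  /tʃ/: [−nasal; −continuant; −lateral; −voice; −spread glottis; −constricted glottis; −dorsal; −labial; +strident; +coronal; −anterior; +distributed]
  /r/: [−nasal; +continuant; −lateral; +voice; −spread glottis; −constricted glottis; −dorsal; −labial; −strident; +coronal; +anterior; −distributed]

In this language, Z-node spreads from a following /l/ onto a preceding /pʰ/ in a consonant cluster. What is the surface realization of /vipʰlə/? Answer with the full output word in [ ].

[vidlə]

The Z-node node dominates the terminals [voice], [spread glottis], [constricted glottis], [dorsal], [high], [back], [labial], [round], [strident], [coronal], [anterior], [distributed].
Spreading Z-node from /l/ onto /pʰ/ replaces those values with /l/'s: [+voice], [−spread glottis], [−constricted glottis], [−dorsal], [−labial], [−strident], [+coronal], [+anterior], [−distributed]. Features outside Z-node ([nasal], [continuant], [lateral]) stay as in /pʰ/.
Among the inventory, only /d/ has exactly this specification, giving the surface form [vidlə].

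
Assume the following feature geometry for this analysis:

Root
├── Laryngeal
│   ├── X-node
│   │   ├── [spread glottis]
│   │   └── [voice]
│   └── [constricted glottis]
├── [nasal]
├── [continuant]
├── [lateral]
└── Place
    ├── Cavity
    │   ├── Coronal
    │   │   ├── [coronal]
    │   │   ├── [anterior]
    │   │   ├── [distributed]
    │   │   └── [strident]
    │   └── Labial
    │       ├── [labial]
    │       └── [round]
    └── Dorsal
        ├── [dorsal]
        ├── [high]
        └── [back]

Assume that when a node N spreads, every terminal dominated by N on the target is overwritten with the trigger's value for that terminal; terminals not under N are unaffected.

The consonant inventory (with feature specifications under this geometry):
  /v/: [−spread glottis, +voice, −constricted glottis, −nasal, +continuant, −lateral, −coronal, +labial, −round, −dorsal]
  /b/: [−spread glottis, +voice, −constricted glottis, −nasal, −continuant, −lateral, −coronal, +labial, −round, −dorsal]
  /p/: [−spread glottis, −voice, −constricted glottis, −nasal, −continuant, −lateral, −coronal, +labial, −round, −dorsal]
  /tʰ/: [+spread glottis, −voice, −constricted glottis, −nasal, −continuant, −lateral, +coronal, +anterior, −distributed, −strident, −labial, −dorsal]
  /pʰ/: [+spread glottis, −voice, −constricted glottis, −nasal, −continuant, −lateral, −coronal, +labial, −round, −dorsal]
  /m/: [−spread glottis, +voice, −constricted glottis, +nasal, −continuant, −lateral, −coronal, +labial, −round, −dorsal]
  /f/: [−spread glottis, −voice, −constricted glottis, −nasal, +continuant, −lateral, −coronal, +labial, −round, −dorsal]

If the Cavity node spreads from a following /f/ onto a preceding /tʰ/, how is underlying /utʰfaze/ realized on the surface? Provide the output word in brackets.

[upʰfaze]

The Cavity node dominates the terminals [coronal], [anterior], [distributed], [strident], [labial], [round].
Spreading Cavity from /f/ onto /tʰ/ replaces those values with /f/'s: [−coronal], [+labial], [−round]. Features outside Cavity ([spread glottis], [voice], [constricted glottis], …) stay as in /tʰ/.
Among the inventory, only /pʰ/ has exactly this specification, giving the surface form [upʰfaze].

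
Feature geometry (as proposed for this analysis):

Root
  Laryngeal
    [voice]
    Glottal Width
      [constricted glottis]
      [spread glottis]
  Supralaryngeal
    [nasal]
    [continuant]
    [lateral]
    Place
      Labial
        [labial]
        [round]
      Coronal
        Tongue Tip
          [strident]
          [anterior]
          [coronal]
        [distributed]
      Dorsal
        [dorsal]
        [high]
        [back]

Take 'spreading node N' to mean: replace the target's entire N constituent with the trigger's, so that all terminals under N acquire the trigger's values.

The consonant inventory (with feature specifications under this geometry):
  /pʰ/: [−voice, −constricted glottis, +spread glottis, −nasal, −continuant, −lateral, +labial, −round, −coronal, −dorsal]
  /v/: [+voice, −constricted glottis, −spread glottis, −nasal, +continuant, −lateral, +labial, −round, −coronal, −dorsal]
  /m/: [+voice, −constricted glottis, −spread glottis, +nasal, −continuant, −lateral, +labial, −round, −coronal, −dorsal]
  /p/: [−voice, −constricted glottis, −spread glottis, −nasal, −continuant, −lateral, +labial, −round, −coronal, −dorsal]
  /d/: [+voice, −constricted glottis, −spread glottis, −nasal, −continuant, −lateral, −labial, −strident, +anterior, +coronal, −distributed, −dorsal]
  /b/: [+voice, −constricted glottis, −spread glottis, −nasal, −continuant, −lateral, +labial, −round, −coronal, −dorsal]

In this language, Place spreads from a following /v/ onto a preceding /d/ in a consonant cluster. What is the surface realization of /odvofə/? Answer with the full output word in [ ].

Terminals under Place in this geometry: [labial], [round], [strident], [anterior], [coronal], [distributed], [dorsal], [high], [back].
After delinking /d/'s Place and linking /v/'s, the affected terminals become [+labial], [−round], [−coronal], [−dorsal]; [voice], [constricted glottis], [spread glottis], … (outside Place) are retained from /d/.
This feature bundle is that of [b], so /odvofə/ surfaces as [obvofə].

[obvofə]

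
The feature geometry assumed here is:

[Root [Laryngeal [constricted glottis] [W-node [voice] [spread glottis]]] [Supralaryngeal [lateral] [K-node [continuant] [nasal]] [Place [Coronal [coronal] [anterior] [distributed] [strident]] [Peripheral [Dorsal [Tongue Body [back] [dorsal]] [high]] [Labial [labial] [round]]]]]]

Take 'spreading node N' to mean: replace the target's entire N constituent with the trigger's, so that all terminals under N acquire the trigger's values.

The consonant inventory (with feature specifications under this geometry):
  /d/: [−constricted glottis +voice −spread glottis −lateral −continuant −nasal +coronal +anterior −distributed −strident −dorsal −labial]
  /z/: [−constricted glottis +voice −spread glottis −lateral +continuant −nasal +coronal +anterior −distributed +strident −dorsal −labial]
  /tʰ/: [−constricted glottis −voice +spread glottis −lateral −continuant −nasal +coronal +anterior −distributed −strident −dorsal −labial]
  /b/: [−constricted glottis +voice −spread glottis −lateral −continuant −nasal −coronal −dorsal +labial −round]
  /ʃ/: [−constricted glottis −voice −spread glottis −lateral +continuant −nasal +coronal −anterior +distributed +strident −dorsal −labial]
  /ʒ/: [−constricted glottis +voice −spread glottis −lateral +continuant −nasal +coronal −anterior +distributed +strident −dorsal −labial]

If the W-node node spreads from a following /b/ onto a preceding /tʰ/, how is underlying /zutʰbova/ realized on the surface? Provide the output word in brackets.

[zudbova]

W-node immediately or transitively dominates [voice], [spread glottis].
After delinking /tʰ/'s W-node and linking /b/'s, the affected terminals become [+voice], [−spread glottis]; [constricted glottis], [lateral], [continuant], … (outside W-node) are retained from /tʰ/.
Among the inventory, only /d/ has exactly this specification, giving the surface form [zudbova].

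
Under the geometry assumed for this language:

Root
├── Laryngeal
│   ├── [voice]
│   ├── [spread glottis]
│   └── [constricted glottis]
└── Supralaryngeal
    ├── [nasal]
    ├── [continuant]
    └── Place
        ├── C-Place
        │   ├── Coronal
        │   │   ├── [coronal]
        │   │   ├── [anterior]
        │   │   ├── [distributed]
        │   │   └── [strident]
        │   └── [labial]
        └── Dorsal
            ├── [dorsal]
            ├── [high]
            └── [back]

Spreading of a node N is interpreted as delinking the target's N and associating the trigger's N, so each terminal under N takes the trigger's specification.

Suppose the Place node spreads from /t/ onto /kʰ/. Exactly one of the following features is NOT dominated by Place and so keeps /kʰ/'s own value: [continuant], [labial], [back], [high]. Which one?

Under this geometry, Place contains [coronal], [anterior], [distributed], [strident], [labial], [dorsal], [high], [back].
Spreading Place replaces [high], [back], [labial] with the trigger's values, since each sits inside the Place constituent.
[continuant] attaches under Supralaryngeal, not under Place, so /kʰ/ retains its own value for [continuant].

[continuant]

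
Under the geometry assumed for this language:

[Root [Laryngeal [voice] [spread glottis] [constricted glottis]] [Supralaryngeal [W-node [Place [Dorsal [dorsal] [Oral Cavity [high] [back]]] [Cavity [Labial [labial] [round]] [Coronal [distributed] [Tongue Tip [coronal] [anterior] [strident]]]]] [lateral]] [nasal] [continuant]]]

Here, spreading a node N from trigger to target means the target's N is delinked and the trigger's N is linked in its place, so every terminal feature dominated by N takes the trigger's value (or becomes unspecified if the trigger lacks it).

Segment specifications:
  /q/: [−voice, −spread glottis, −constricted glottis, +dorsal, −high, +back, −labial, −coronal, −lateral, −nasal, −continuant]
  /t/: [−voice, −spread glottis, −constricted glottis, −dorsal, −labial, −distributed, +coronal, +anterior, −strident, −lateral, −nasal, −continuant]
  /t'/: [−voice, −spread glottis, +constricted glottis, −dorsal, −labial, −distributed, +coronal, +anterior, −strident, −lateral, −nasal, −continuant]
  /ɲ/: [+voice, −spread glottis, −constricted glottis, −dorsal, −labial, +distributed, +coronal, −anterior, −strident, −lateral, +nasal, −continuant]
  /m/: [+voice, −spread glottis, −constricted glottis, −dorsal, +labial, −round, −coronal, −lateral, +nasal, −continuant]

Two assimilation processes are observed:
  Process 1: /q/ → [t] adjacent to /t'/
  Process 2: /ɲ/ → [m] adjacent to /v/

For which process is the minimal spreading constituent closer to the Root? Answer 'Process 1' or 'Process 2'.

Process 1 alters [coronal], [anterior], [distributed], [strident], [dorsal], [high], [back]; the lowest common ancestor is Place (depth 3 from Root).
In Process 2, [labial], [round], [coronal], [anterior], [distributed], [strident] change, so the minimal spreading node is Cavity at depth 4.
Place is closer to Root than Cavity, so Process 1 spreads the higher node.

Process 1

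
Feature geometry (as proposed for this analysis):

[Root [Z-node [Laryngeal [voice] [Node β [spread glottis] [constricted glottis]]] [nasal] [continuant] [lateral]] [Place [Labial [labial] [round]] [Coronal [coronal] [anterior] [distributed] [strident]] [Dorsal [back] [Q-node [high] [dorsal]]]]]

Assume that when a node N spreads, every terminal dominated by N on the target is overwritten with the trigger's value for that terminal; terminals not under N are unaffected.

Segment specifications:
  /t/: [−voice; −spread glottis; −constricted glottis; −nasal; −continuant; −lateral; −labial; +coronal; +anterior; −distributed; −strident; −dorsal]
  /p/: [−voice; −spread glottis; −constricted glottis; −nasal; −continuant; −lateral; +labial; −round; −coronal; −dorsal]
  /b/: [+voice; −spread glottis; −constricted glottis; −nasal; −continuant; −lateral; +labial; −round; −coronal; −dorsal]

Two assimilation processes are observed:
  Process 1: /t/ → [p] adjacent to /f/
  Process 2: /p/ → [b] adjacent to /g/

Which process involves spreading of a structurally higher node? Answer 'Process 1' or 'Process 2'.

Process 1: the features that change are [labial], [round], [coronal], [anterior], [distributed], [strident]; the minimal node is Place (depth 1).
In Process 2, [voice] changes, so the minimal spreading node is [voice] at depth 3.
Place (depth 1) sits above [voice] (depth 3), making Process 1 the one with the higher spreading node.

Process 1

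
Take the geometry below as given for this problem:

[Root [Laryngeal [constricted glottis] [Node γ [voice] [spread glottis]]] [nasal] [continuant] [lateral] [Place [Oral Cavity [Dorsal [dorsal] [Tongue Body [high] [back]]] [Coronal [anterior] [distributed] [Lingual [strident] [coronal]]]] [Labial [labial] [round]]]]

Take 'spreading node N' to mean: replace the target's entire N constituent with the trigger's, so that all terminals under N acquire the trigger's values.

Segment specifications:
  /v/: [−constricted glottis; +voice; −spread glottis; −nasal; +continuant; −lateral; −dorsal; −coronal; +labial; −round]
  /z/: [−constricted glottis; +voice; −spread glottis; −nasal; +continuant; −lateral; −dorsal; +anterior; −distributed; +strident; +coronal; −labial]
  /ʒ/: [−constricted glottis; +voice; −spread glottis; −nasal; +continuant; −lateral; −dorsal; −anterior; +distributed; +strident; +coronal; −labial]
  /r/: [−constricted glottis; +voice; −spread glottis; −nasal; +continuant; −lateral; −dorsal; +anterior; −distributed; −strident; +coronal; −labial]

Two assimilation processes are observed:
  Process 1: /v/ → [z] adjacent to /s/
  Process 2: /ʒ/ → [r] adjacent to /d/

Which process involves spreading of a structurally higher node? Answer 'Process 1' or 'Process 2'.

Process 1: the features that change are [labial], [round], [coronal], [anterior], [distributed], [strident]; the minimal node is Place (depth 1).
Process 2: the features that change are [anterior], [distributed], [strident]; the minimal node is Coronal (depth 3).
Place is closer to Root than Coronal, so Process 1 spreads the higher node.

Process 1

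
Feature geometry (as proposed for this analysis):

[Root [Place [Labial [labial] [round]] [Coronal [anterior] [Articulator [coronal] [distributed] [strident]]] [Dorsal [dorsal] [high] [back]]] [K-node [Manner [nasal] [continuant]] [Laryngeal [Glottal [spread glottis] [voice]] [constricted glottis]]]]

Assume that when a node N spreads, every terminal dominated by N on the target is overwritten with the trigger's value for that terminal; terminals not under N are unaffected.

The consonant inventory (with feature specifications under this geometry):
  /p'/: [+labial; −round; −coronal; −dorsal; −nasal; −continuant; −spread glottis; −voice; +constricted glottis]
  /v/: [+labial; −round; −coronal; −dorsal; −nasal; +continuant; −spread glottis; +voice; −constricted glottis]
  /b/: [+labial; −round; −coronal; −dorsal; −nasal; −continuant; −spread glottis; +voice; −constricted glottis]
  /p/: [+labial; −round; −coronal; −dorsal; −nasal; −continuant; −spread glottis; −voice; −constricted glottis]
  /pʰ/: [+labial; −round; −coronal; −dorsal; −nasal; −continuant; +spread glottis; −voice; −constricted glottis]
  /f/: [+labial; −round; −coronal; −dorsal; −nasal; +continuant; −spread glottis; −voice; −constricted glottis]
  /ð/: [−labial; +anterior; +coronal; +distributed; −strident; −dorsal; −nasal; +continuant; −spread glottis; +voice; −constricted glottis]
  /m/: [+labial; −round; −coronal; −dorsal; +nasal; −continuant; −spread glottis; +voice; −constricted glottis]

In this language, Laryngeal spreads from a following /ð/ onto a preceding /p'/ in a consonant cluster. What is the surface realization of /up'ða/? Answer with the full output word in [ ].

Laryngeal immediately or transitively dominates [spread glottis], [voice], [constricted glottis].
Spreading Laryngeal from /ð/ onto /p'/ replaces those values with /ð/'s: [−spread glottis], [+voice], [−constricted glottis]. Features outside Laryngeal ([labial], [round], [coronal], …) stay as in /p'/.
Among the inventory, only /b/ has exactly this specification, giving the surface form [ubða].

[ubða]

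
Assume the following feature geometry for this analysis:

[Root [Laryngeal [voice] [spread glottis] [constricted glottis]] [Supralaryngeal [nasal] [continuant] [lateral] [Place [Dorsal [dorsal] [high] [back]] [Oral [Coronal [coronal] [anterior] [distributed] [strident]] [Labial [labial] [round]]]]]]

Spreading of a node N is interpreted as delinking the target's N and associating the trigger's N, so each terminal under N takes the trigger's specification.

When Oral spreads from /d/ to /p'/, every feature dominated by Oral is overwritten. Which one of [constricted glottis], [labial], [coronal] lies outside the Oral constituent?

Oral dominates exactly [coronal], [anterior], [distributed], [strident], [labial], [round].
Spreading Oral replaces [labial], [coronal] with the trigger's values, since each sits inside the Oral constituent.
[constricted glottis] attaches under Laryngeal, not under Oral, so /p'/ retains its own value for [constricted glottis].

[constricted glottis]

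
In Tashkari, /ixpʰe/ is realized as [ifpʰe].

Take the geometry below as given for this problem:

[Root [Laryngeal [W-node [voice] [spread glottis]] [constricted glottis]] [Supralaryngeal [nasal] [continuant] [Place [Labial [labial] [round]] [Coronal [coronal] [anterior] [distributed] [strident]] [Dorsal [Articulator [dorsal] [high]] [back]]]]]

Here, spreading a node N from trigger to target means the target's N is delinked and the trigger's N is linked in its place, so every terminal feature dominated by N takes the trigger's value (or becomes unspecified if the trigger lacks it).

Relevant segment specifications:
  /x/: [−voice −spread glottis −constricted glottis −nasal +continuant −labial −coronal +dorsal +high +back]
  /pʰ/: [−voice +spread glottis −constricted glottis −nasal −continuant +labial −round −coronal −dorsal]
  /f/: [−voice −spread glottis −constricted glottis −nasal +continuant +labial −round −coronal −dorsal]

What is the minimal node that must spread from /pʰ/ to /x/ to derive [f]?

Feature comparison: [labial], [round], [dorsal], [high], [back] differ between /x/ and [f]; the remaining terminals match.
These terminals are all dominated by Place, and no proper subconstituent of Place covers them all; Place is their lowest common ancestor.
Delinking /x/'s Place and associating /pʰ/'s Place gives precisely the feature bundle of [f].
Since [continuant] is preserved even though /pʰ/ disagrees there, no node above Place spread.

Place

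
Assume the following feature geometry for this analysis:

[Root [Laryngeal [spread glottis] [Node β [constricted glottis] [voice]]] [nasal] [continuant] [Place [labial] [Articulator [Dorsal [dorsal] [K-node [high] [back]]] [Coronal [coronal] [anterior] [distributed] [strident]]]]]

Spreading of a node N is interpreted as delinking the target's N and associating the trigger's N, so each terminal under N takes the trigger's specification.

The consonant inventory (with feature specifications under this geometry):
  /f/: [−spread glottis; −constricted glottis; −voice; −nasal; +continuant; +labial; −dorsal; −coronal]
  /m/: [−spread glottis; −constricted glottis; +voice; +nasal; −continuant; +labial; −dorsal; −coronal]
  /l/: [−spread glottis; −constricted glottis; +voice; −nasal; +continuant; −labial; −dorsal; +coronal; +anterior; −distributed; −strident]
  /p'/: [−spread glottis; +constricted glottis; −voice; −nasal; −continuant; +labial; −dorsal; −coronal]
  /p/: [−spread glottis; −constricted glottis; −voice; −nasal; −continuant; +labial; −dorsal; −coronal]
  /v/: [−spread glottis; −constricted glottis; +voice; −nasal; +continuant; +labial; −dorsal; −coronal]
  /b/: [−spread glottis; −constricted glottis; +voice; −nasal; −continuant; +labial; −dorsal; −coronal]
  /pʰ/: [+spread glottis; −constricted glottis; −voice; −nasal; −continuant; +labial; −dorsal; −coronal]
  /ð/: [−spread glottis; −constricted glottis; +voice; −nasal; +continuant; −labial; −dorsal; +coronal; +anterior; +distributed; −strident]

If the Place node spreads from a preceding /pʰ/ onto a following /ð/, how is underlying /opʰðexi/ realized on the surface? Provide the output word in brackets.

The Place node dominates the terminals [labial], [dorsal], [high], [back], [coronal], [anterior], [distributed], [strident].
Spreading Place from /pʰ/ onto /ð/ replaces those values with /pʰ/'s: [+labial], [−dorsal], [−coronal]. Features outside Place ([spread glottis], [constricted glottis], [voice], …) stay as in /ð/.
The resulting bundle matches /v/ in the inventory; substituting it for /ð/ gives [opʰvexi].

[opʰvexi]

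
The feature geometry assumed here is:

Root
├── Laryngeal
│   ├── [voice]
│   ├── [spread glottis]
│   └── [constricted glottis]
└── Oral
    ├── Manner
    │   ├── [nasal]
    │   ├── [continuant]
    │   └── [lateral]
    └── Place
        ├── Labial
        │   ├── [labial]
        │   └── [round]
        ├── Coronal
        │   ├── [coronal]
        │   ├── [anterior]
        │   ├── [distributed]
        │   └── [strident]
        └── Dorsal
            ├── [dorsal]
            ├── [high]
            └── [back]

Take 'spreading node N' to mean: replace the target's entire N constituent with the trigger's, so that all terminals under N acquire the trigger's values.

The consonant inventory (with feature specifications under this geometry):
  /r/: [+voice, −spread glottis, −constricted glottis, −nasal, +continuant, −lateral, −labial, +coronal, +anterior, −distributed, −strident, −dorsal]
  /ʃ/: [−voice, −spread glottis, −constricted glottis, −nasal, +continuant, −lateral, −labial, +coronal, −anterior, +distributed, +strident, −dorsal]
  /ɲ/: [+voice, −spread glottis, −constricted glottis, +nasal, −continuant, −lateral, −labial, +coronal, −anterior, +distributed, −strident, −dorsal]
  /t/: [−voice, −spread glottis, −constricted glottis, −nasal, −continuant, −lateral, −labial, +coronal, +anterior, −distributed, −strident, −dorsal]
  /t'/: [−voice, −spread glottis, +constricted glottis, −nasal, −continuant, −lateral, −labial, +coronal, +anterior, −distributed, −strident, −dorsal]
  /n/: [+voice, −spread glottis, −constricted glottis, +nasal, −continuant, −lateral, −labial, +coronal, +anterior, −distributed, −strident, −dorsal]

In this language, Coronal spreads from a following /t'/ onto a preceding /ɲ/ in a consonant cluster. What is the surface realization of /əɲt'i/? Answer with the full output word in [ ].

[ənt'i]

Coronal immediately or transitively dominates [coronal], [anterior], [distributed], [strident].
The target acquires /t'/'s values for everything under Coronal — [+coronal], [+anterior], [−distributed], [−strident] — while keeping its own [voice], [spread glottis], [constricted glottis], ….
This feature bundle is that of [n], so /əɲt'i/ surfaces as [ənt'i].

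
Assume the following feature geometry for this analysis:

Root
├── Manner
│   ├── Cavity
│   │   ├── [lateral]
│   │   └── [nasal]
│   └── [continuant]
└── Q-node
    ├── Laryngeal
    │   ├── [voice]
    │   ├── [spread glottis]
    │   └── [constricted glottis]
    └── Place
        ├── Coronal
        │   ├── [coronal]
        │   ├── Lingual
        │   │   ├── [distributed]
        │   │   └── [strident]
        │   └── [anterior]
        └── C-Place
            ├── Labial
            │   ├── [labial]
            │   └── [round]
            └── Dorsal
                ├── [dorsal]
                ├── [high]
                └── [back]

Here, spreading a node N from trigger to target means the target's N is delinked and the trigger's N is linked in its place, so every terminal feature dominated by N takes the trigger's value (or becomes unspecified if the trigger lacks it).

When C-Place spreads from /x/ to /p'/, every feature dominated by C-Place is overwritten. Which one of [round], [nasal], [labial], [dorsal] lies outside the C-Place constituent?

[nasal]

The terminals dominated by C-Place are [labial], [round], [dorsal], [high], [back].
[dorsal], [labial], [round] all lie under C-Place, so they are overwritten when C-Place spreads.
[nasal] attaches under Cavity, not under C-Place, so /p'/ retains its own value for [nasal].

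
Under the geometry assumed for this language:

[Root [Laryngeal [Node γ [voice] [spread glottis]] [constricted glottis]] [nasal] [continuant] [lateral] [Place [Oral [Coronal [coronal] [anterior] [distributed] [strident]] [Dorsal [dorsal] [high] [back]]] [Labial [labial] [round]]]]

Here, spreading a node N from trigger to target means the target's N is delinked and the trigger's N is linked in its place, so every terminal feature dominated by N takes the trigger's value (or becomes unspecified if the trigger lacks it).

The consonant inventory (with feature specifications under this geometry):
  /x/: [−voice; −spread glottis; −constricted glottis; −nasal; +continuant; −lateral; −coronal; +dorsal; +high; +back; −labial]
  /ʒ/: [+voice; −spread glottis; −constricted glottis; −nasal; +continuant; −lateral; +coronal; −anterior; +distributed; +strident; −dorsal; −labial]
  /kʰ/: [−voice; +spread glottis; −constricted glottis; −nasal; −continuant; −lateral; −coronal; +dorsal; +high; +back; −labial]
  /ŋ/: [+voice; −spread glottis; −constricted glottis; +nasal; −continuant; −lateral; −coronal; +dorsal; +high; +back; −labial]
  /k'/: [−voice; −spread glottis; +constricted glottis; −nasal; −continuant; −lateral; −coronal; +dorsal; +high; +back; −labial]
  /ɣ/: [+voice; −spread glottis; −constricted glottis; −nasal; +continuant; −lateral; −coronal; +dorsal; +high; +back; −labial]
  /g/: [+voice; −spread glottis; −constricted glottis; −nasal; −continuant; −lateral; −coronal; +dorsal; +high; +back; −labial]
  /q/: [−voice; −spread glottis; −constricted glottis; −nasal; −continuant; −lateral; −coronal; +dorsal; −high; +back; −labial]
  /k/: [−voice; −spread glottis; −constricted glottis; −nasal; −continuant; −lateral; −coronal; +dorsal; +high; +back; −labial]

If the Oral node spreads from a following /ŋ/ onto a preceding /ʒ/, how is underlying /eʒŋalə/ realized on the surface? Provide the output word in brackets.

[eɣŋalə]

The Oral node dominates the terminals [coronal], [anterior], [distributed], [strident], [dorsal], [high], [back].
After delinking /ʒ/'s Oral and linking /ŋ/'s, the affected terminals become [−coronal], [+dorsal], [+high], [+back]; [voice], [spread glottis], [constricted glottis], … (outside Oral) are retained from /ʒ/.
Among the inventory, only /ɣ/ has exactly this specification, giving the surface form [eɣŋalə].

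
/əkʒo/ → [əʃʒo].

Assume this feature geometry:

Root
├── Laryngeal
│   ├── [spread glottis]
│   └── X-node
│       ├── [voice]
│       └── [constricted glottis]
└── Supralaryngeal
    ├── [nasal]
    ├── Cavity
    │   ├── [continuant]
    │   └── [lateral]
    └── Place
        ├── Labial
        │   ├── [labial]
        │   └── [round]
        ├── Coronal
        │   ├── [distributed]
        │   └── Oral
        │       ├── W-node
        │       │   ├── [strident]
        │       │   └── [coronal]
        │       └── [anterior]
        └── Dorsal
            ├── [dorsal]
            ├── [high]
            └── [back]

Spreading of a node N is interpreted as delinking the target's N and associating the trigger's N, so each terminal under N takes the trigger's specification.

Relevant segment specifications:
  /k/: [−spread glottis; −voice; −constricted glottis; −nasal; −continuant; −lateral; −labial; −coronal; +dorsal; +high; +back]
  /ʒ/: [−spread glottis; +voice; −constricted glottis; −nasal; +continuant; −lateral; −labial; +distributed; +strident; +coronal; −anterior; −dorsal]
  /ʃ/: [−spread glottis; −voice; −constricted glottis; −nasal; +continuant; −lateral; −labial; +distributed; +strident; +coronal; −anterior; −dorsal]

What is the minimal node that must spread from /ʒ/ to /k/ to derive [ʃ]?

Supralaryngeal

/k/ and [ʃ] differ in [continuant], [coronal], [anterior], [distributed], [strident], [dorsal], [high], [back]; every other specified feature is identical.
The smallest constituent containing every changed terminal is Supralaryngeal — each of its daughters lacks at least one of the affected features.
If Supralaryngeal spreads, every terminal under it takes /ʒ/'s value, producing [ʃ] as observed.
[voice] — on which /ʒ/ differs from /k/ — is unchanged, so Root cannot have spread; the constituent is no larger than Supralaryngeal.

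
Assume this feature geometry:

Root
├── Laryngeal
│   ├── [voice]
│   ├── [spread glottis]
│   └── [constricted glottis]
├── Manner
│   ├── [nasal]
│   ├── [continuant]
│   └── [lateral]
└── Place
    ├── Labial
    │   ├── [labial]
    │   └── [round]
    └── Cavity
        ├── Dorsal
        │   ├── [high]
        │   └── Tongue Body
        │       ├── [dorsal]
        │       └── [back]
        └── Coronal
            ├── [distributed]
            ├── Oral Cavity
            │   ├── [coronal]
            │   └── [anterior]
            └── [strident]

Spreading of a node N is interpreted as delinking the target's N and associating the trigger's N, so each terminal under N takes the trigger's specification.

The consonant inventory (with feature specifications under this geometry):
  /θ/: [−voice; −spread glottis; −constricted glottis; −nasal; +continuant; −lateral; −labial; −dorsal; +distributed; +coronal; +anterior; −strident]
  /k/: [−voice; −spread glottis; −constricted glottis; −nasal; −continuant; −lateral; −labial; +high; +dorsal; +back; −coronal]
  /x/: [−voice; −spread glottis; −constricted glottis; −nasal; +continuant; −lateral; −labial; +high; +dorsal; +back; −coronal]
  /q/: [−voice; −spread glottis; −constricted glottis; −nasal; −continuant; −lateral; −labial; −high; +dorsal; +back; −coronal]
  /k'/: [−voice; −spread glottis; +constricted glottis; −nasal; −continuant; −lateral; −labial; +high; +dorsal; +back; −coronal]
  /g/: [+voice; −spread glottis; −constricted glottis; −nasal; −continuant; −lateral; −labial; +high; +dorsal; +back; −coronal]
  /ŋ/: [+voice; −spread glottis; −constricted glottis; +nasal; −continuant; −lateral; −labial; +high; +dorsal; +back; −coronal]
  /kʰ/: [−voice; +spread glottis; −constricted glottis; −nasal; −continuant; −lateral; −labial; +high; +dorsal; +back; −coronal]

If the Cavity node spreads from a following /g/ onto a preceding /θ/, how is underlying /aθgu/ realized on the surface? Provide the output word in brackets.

[axgu]

Terminals under Cavity in this geometry: [high], [dorsal], [back], [distributed], [coronal], [anterior], [strident].
After delinking /θ/'s Cavity and linking /g/'s, the affected terminals become [+high], [+dorsal], [+back], [−coronal]; [voice], [spread glottis], [constricted glottis], … (outside Cavity) are retained from /θ/.
Among the inventory, only /x/ has exactly this specification, giving the surface form [axgu].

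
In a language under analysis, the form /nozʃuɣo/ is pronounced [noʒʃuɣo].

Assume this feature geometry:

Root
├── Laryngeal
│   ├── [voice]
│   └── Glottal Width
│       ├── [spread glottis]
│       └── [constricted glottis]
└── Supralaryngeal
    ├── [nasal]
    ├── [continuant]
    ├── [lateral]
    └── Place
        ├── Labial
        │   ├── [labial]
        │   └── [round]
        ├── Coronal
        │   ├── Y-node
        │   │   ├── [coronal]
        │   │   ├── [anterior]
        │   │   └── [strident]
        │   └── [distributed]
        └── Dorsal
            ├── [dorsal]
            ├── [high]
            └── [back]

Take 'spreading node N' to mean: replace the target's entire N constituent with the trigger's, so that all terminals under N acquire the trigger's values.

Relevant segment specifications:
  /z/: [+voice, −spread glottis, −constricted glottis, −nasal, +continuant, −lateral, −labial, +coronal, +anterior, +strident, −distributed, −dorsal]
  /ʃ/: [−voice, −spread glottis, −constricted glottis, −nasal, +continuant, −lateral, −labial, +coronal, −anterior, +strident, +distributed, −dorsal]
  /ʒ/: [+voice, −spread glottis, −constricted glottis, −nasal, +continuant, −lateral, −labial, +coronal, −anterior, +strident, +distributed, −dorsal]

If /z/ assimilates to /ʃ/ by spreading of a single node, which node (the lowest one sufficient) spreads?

Coronal

/z/ and [ʒ] differ in [anterior], [distributed]; every other specified feature is identical.
The smallest constituent containing every changed terminal is Coronal — each of its daughters lacks at least one of the affected features.
Spreading Coronal from /ʃ/ overwrites each of those terminals with /ʃ/'s values, yielding exactly [ʒ].
[voice] stays as in /z/ although /ʃ/ differs there, so no node dominating it spread; among the remaining candidates Coronal is the lowest that derives the output.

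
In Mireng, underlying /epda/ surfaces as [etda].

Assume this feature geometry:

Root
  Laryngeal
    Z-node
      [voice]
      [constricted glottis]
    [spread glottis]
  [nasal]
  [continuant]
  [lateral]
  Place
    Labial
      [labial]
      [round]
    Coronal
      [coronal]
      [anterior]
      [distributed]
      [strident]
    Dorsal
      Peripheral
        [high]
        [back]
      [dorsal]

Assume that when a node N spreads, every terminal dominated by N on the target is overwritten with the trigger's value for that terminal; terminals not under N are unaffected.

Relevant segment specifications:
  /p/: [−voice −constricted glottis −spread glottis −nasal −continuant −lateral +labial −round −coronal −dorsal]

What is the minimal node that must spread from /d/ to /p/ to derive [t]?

Feature comparison: [labial], [round], [coronal], [anterior], [distributed], [strident] differ between /p/ and [t]; the remaining terminals match.
Tracing each changed feature up the tree, the paths first meet at Place; any lower node misses at least one of them.
Spreading Place from /d/ overwrites each of those terminals with /d/'s values, yielding exactly [t].
Since [voice] is preserved even though /d/ disagrees there, no node above Place spread.

Place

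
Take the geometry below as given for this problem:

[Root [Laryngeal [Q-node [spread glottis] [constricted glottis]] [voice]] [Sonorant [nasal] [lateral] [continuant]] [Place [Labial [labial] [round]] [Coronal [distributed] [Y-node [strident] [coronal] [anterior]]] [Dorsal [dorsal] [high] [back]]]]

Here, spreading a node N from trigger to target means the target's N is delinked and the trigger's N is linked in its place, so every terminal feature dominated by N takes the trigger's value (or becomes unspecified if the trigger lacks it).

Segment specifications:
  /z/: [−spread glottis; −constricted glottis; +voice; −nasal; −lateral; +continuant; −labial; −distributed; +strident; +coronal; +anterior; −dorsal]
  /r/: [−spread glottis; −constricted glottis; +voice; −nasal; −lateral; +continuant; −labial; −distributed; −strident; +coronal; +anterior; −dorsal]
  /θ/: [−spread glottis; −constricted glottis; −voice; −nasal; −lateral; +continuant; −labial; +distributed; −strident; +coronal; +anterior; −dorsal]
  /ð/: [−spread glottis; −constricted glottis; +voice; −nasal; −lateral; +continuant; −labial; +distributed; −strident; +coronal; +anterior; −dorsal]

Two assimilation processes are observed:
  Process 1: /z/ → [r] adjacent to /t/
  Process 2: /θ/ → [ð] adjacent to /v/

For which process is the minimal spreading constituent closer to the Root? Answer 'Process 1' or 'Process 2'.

Process 2

In Process 1, [strident] changes, so the minimal spreading node is [strident] at depth 4.
Process 2: the feature that changes is [voice]; the minimal node is [voice] (depth 2).
Depth 2 < depth 4; Process 2 involves the structurally higher constituent [voice].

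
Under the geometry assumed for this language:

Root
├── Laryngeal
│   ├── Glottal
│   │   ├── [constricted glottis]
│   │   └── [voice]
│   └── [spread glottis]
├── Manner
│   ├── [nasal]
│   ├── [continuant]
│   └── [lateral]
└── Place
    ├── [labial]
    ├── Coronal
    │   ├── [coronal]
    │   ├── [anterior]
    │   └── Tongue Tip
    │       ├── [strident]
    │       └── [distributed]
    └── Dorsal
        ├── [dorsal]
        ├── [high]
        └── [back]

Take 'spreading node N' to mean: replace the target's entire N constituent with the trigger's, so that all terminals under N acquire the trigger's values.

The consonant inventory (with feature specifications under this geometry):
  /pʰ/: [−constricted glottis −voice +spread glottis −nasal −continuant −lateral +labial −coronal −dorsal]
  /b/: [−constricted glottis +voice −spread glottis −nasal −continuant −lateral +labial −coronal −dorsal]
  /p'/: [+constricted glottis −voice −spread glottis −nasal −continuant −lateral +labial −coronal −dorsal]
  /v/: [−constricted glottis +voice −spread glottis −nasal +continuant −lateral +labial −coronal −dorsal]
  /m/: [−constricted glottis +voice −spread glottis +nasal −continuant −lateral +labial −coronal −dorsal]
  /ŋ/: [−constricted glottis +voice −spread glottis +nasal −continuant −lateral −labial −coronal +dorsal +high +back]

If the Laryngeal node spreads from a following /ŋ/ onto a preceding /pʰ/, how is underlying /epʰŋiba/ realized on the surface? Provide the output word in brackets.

[ebŋiba]

The Laryngeal node dominates the terminals [constricted glottis], [voice], [spread glottis].
The target acquires /ŋ/'s values for everything under Laryngeal — [−constricted glottis], [+voice], [−spread glottis] — while keeping its own [nasal], [continuant], [lateral], ….
The resulting bundle matches /b/ in the inventory; substituting it for /pʰ/ gives [ebŋiba].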